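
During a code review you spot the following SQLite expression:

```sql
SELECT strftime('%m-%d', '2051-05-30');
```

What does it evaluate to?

`%m-%d` extracts the month-day: 05-30.

05-30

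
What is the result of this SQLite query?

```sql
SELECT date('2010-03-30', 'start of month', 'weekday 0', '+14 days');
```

`start of month` rewinds 2010-03-30 to 2010-03-01.
`weekday 0` advances to the next Sunday; 2010-03-01 is a Monday, so it moves forward to 2010-03-07.
Advancing 14 more days within March lands on 2010-03-21.

2010-03-21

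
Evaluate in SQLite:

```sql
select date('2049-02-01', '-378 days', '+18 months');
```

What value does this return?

Applying '-378 days' to 2049-02-01: counting 378 days back gives 2048-01-20.
Adding +18 months to 2048-01-20 gives 2049-07-20.

2049-07-20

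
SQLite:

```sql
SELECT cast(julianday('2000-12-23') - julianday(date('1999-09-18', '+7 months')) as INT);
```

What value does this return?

Adding +7 months to 1999-09-18 gives 2000-04-18.
12 days remain in April 2000 after the 18th (30 − 18).
Full months from May 2000 through November 2000 contribute their day counts.
Then 23 days into December 2000.
Total: 12 + 31 + 30 + 31 + 31 + 30 + 31 + 30 + 23 = 249.

249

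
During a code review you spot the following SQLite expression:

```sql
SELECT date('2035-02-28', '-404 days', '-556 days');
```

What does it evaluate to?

Applying '-404 days' to 2035-02-28: counting 404 days back gives 2034-01-20.
Applying '-556 days' to 2034-01-20: counting 556 days back gives 2032-07-13.

2032-07-13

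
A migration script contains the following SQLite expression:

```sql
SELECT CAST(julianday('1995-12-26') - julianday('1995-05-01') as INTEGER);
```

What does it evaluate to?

30 days remain in May 1995 after the 1st (31 − 1).
Full months from June 1995 through November 1995 contribute their day counts.
Then 26 days into December 1995.
Total: 30 + 30 + 31 + 31 + 30 + 31 + 30 + 26 = 239.

239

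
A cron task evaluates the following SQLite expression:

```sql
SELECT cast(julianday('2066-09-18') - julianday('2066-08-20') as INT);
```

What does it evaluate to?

11 days remain in August 2066 after the 20th (31 − 20).
Then 18 days into September 2066.
Total: 11 + 18 = 29.

29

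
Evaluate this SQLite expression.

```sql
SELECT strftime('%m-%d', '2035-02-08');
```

`%m-%d` extracts the month-day: 02-08.

02-08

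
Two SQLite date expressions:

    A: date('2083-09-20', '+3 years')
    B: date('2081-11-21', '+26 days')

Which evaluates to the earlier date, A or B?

B

A = 2086-09-20.
B = 2081-12-17.
B is earlier.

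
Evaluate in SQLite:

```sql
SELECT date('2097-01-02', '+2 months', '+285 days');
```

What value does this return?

2097-12-12

Adding +2 months to 2097-01-02 gives 2097-03-02.
Applying '+285 days' to 2097-03-02: counting 285 days forward gives 2097-12-12.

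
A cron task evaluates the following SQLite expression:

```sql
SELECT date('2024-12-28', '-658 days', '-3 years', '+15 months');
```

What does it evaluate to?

Applying '-658 days' to 2024-12-28: counting 658 days back gives 2023-03-11.
Adding -3 years to 2023-03-11 gives 2020-03-11.
Adding +15 months to 2020-03-11 gives 2021-06-11.

2021-06-11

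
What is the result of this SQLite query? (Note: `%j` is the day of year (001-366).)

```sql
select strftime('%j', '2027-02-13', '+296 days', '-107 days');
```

233

First apply '+296 days', '-107 days': 2027-02-13 → 2027-08-21.
Day-of-year for 2027-08-21: days since 2027-01-01 inclusive = 233, zero-padded to 233.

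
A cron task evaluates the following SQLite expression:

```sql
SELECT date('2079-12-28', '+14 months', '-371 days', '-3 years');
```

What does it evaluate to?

Adding +14 months to 2079-12-28 gives 2081-02-28.
Applying '-371 days' to 2081-02-28: counting 371 days back gives 2080-02-23.
Adding -3 years to 2080-02-23 gives 2077-02-23.

2077-02-23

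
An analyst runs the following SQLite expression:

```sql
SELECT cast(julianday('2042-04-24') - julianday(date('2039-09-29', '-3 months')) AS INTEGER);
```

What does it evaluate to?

Adding -3 months to 2039-09-29 gives 2039-06-29.
1 day remains in June 2039 after the 29th (30 − 29).
Full months from July 2039 through March 2042 contribute their day counts.
Then 24 days into April 2042.
Total: 1 + 31 + 31 + 30 + 31 + 30 + 31 + 31 + 29 + 31 + 30 + 31 + 30 + 31 + 31 + 30 + 31 + 30 + 31 + 31 + 28 + 31 + 30 + 31 + 30 + 31 + 31 + 30 + 31 + 30 + 31 + 31 + 28 + 31 + 24 = 1030.

1030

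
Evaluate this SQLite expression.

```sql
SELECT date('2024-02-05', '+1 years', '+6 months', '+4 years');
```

2029-08-05

Adding +1 year to 2024-02-05 gives 2025-02-05.
Adding +6 months to 2025-02-05 gives 2025-08-05.
Adding +4 years to 2025-08-05 gives 2029-08-05.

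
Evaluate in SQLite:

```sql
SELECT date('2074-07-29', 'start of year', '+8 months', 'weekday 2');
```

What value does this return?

`start of year` rewinds 2074-07-29 to 2074-01-01.
Adding +8 months to 2074-01-01 gives 2074-09-01.
`weekday 2` advances to the next Tuesday; 2074-09-01 is a Saturday, so it moves forward to 2074-09-04.

2074-09-04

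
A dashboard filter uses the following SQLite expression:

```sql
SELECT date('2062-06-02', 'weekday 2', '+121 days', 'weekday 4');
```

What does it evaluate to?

`weekday 2` advances to the next Tuesday; 2062-06-02 is a Friday, so it moves forward to 2062-06-06.
Applying '+121 days' to 2062-06-06: counting 121 days forward gives 2062-10-05.
`weekday 4` advances to the next Thursday; 2062-10-05 is already a Thursday, so it stays at 2062-10-05.

2062-10-05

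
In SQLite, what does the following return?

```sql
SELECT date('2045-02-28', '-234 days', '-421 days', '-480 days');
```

Applying '-234 days' to 2045-02-28: counting 234 days back gives 2044-07-09.
Applying '-421 days' to 2044-07-09: counting 421 days back gives 2043-05-15.
Applying '-480 days' to 2043-05-15: counting 480 days back gives 2042-01-20.

2042-01-20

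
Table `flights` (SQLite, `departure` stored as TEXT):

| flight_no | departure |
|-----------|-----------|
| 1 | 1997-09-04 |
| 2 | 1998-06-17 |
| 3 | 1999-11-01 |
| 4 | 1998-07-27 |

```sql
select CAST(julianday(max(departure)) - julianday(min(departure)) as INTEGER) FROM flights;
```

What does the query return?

MIN = 1997-09-04, MAX = 1999-11-01.
26 days remain in September 1997 after the 4th (30 − 4).
Full months from October 1997 through October 1999 contribute their day counts.
Then 1 day into November 1999.
Total: 26 + 31 + 30 + 31 + 31 + 28 + 31 + 30 + 31 + 30 + 31 + 31 + 30 + 31 + 30 + 31 + 31 + 28 + 31 + 30 + 31 + 30 + 31 + 31 + 30 + 31 + 1 = 788.

788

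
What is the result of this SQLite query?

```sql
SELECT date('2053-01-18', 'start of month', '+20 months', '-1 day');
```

2054-08-31

`start of month` rewinds 2053-01-18 to 2053-01-01.
Adding +20 months to 2053-01-01 gives 2054-09-01.
Going back 1 day from 2054-09-01 reaches 2054-08-31 (last day of August, 31 days).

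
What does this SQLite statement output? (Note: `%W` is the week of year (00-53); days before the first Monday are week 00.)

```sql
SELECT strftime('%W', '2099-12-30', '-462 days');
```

38

First apply '-462 days': 2099-12-30 → 2098-09-24.
2098-09-24 is a Wednesday. SQLite's %W counts Mondays since the year started; the result is 38.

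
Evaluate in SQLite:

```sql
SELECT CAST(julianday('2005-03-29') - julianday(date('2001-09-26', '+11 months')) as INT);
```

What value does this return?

Adding +11 months to 2001-09-26 gives 2002-08-26.
5 days remain in August 2002 after the 26th (31 − 26).
Full months from September 2002 through February 2005 contribute their day counts.
Then 29 days into March 2005.
Total: 5 + 30 + 31 + 30 + 31 + 31 + 28 + 31 + 30 + 31 + 30 + 31 + 31 + 30 + 31 + 30 + 31 + 31 + 29 + 31 + 30 + 31 + 30 + 31 + 31 + 30 + 31 + 30 + 31 + 31 + 28 + 29 = 946.

946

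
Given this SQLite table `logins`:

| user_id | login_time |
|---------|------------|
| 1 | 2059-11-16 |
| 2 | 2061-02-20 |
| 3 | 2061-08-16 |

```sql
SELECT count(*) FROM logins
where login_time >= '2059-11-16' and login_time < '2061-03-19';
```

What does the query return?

Rows in [2059-11-16, 2061-03-19): 2059-11-16, 2061-02-20 → 2 rows.

2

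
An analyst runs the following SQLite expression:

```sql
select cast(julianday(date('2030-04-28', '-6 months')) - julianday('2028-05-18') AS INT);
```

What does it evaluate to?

Adding -6 months to 2030-04-28 gives 2029-10-28.
13 days remain in May 2028 after the 18th (31 − 18).
Full months from June 2028 through September 2029 contribute their day counts.
Then 28 days into October 2029.
Total: 13 + 30 + 31 + 31 + 30 + 31 + 30 + 31 + 31 + 28 + 31 + 30 + 31 + 30 + 31 + 31 + 30 + 28 = 528.

528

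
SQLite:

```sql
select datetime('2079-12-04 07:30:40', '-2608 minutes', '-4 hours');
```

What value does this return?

2608 minutes = 43h 28m; -2608 minutes from 2079-12-04 07:30:40 is 2079-12-02 12:02:40 (crosses midnight).
-4 hours from 2079-12-02 12:02:40 is 2079-12-02 08:02:40.

2079-12-02 08:02:40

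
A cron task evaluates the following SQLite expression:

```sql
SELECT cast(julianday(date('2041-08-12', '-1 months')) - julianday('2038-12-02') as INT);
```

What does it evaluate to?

Adding -1 month to 2041-08-12 gives 2041-07-12.
29 days remain in December 2038 after the 2nd (31 − 2).
Full months from January 2039 through June 2041 contribute their day counts.
Then 12 days into July 2041.
Total: 29 + 31 + 28 + 31 + 30 + 31 + 30 + 31 + 31 + 30 + 31 + 30 + 31 + 31 + 29 + 31 + 30 + 31 + 30 + 31 + 31 + 30 + 31 + 30 + 31 + 31 + 28 + 31 + 30 + 31 + 30 + 12 = 953.

953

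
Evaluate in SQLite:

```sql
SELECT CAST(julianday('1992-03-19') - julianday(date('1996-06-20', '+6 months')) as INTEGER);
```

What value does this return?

Adding +6 months to 1996-06-20 gives 1996-12-20.
12 days remain in March 1992 after the 19th (31 − 19).
Full months from April 1992 through November 1996 contribute their day counts.
Then 20 days into December 1996.
Total: 12 + 30 + 31 + 30 + 31 + 31 + 30 + 31 + 30 + 31 + 31 + 28 + 31 + 30 + 31 + 30 + 31 + 31 + 30 + 31 + 30 + 31 + 31 + 28 + 31 + 30 + 31 + 30 + 31 + 31 + 30 + 31 + 30 + 31 + 31 + 28 + 31 + 30 + 31 + 30 + 31 + 31 + 30 + 31 + 30 + 31 + 31 + 29 + 31 + 30 + 31 + 30 + 31 + 31 + 30 + 31 + 30 + 20 = 1737.
The subtraction is earlier − later, so the result is −1737 → -1737.

-1737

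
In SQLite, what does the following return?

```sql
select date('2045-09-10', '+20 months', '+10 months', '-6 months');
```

2047-09-10

Adding +20 months to 2045-09-10 gives 2047-05-10.
Adding +10 months to 2047-05-10 gives 2048-03-10.
Adding -6 months to 2048-03-10 gives 2047-09-10.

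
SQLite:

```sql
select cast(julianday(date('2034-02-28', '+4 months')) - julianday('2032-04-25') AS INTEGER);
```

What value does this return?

794

Adding +4 months to 2034-02-28 gives 2034-06-28.
5 days remain in April 2032 after the 25th (30 − 25).
Full months from May 2032 through May 2034 contribute their day counts.
Then 28 days into June 2034.
Total: 5 + 31 + 30 + 31 + 31 + 30 + 31 + 30 + 31 + 31 + 28 + 31 + 30 + 31 + 30 + 31 + 31 + 30 + 31 + 30 + 31 + 31 + 28 + 31 + 30 + 31 + 28 = 794.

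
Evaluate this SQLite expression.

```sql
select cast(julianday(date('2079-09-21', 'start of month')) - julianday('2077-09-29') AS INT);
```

`start of month` rewinds 2079-09-21 to 2079-09-01.
1 day remains in September 2077 after the 29th (30 − 29).
Full months from October 2077 through August 2079 contribute their day counts.
Then 1 day into September 2079.
Total: 1 + 31 + 30 + 31 + 31 + 28 + 31 + 30 + 31 + 30 + 31 + 31 + 30 + 31 + 30 + 31 + 31 + 28 + 31 + 30 + 31 + 30 + 31 + 31 + 1 = 702.

702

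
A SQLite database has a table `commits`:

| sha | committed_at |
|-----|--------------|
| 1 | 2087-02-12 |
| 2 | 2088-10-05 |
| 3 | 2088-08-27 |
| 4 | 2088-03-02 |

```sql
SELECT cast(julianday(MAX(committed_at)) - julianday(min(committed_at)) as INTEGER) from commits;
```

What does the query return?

MIN = 2087-02-12, MAX = 2088-10-05.
16 days remain in February 2087 after the 12th (28 − 12).
Full months from March 2087 through September 2088 contribute their day counts.
Then 5 days into October 2088.
Total: 16 + 31 + 30 + 31 + 30 + 31 + 31 + 30 + 31 + 30 + 31 + 31 + 29 + 31 + 30 + 31 + 30 + 31 + 31 + 30 + 5 = 601.

601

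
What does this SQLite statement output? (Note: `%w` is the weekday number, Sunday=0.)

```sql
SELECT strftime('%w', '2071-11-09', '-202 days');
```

First apply '-202 days': 2071-11-09 → 2071-04-21.
2071-04-21 is a Tuesday; with Sunday=0 that is 2.

2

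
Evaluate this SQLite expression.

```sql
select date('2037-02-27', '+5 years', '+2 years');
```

2044-02-27

Adding +5 years to 2037-02-27 gives 2042-02-27.
Adding +2 years to 2042-02-27 gives 2044-02-27.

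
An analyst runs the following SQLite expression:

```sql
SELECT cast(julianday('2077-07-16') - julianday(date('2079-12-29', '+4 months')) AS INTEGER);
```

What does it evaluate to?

-1018

Adding +4 months to 2079-12-29 gives 2080-04-29.
15 days remain in July 2077 after the 16th (31 − 16).
Full months from August 2077 through March 2080 contribute their day counts.
Then 29 days into April 2080.
Total: 15 + 31 + 30 + 31 + 30 + 31 + 31 + 28 + 31 + 30 + 31 + 30 + 31 + 31 + 30 + 31 + 30 + 31 + 31 + 28 + 31 + 30 + 31 + 30 + 31 + 31 + 30 + 31 + 30 + 31 + 31 + 29 + 31 + 29 = 1018.
The subtraction is earlier − later, so the result is −1018 → -1018.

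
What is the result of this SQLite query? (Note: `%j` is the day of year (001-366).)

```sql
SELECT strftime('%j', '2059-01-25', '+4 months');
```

First apply '+4 months': 2059-01-25 → 2059-05-25.
Day-of-year for 2059-05-25: days since 2059-01-01 inclusive = 145, zero-padded to 145.

145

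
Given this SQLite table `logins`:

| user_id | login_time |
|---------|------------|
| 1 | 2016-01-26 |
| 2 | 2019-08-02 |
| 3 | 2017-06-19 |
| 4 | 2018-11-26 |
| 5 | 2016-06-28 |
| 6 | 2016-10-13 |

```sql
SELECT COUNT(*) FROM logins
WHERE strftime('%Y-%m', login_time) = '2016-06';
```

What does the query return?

1

Rows with year-month 2016-06: 2016-06-28 → 1.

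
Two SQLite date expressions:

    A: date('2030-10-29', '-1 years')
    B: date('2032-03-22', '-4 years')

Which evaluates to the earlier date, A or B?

A = 2029-10-29.
B = 2028-03-22.
B is earlier.

B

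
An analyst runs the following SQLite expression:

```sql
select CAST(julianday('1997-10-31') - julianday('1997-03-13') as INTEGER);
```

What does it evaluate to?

232

18 days remain in March 1997 after the 13th (31 − 13).
Full months from April 1997 through September 1997 contribute their day counts.
Then 31 days into October 1997.
Total: 18 + 30 + 31 + 30 + 31 + 31 + 30 + 31 = 232.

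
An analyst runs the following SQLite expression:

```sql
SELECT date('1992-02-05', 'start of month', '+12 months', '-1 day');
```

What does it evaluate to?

`start of month` rewinds 1992-02-05 to 1992-02-01.
Adding +12 months to 1992-02-01 gives 1993-02-01.
Going back 1 day from 1993-02-01 reaches 1993-01-31 (last day of January, 31 days).

1993-01-31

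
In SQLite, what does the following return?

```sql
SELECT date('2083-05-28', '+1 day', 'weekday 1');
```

Advancing 1 more day within May lands on 2083-05-29.
`weekday 1` advances to the next Monday; 2083-05-29 is a Saturday, so it moves forward to 2083-05-31.

2083-05-31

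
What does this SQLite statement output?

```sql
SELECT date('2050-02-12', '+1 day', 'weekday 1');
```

2050-02-14

Advancing 1 more day within February lands on 2050-02-13.
`weekday 1` advances to the next Monday; 2050-02-13 is a Sunday, so it moves forward to 2050-02-14.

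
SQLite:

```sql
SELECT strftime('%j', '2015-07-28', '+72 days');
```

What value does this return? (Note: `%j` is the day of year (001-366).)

First apply '+72 days': 2015-07-28 → 2015-10-08.
Day-of-year for 2015-10-08: days since 2015-01-01 inclusive = 281, zero-padded to 281.

281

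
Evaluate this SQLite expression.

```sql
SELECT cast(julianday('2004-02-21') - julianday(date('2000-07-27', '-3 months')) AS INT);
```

1395

Adding -3 months to 2000-07-27 gives 2000-04-27.
3 days remain in April 2000 after the 27th (30 − 27).
Full months from May 2000 through January 2004 contribute their day counts.
Then 21 days into February 2004.
Total: 3 + 31 + 30 + 31 + 31 + 30 + 31 + 30 + 31 + 31 + 28 + 31 + 30 + 31 + 30 + 31 + 31 + 30 + 31 + 30 + 31 + 31 + 28 + 31 + 30 + 31 + 30 + 31 + 31 + 30 + 31 + 30 + 31 + 31 + 28 + 31 + 30 + 31 + 30 + 31 + 31 + 30 + 31 + 30 + 31 + 31 + 21 = 1395.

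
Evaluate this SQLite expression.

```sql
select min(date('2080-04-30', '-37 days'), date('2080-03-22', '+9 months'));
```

2080-03-24

date('2080-04-30', '-37 days') → 2080-03-24.
date('2080-03-22', '+9 months') → 2080-12-22.
Earlier of the two is 2080-03-24.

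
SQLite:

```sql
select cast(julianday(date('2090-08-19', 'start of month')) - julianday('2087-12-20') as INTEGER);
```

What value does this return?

955

`start of month` rewinds 2090-08-19 to 2090-08-01.
11 days remain in December 2087 after the 20th (31 − 20).
Full months from January 2088 through July 2090 contribute their day counts.
Then 1 day into August 2090.
Total: 11 + 31 + 29 + 31 + 30 + 31 + 30 + 31 + 31 + 30 + 31 + 30 + 31 + 31 + 28 + 31 + 30 + 31 + 30 + 31 + 31 + 30 + 31 + 30 + 31 + 31 + 28 + 31 + 30 + 31 + 30 + 31 + 1 = 955.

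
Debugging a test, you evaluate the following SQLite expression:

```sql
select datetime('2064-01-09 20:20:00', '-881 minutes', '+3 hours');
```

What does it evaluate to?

881 minutes = 14h 41m; -881 minutes from 2064-01-09 20:20:00 is 2064-01-09 05:39:00.
+3 hours from 2064-01-09 05:39:00 is 2064-01-09 08:39:00.

2064-01-09 08:39:00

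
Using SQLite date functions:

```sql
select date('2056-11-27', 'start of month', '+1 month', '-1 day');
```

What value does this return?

`start of month` rewinds 2056-11-27 to 2056-11-01.
Adding +1 month to 2056-11-01 gives 2056-12-01.
Going back 1 day from 2056-12-01 reaches 2056-11-30 (last day of November, 30 days).

2056-11-30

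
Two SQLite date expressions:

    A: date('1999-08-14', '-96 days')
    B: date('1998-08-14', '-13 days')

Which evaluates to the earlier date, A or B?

A = 1999-05-10.
B = 1998-08-01.
B is earlier.

B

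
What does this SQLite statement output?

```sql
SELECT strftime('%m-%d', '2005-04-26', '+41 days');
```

06-06

First apply '+41 days': 2005-04-26 → 2005-06-06.
`%m-%d` extracts the month-day: 06-06.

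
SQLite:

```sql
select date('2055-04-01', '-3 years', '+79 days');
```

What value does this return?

2052-06-19

Adding -3 years to 2055-04-01 gives 2052-04-01.
Applying '+79 days' to 2052-04-01: counting 79 days forward gives 2052-06-19.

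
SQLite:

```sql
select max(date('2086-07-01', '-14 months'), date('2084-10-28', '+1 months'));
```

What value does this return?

date('2086-07-01', '-14 months') → 2085-05-01.
date('2084-10-28', '+1 months') → 2084-11-28.
Later of the two is 2085-05-01.

2085-05-01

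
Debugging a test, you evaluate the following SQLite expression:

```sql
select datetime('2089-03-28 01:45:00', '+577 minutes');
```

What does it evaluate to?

577 minutes = 9h 37m; +577 minutes from 2089-03-28 01:45:00 is 2089-03-28 11:22:00.

2089-03-28 11:22:00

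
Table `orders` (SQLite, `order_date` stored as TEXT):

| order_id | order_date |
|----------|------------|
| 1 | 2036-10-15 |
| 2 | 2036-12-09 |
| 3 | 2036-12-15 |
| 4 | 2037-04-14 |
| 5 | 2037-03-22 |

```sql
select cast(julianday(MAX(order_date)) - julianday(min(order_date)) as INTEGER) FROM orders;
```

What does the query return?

MIN = 2036-10-15, MAX = 2037-04-14.
16 days remain in October 2036 after the 15th (31 − 15).
November 2036: 30 days.
December 2036: 31 days.
January 2037: 31 days.
February 2037: 28 days.
March 2037: 31 days.
Then 14 days into April 2037.
Total: 16 + 30 + 31 + 31 + 28 + 31 + 14 = 181.

181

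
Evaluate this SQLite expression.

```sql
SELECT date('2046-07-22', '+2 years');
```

2048-07-22

Adding +2 years to 2046-07-22 gives 2048-07-22.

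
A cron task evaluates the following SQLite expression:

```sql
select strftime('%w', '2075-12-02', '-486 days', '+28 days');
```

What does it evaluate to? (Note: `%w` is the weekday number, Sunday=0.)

5

First apply '-486 days', '+28 days': 2075-12-02 → 2074-08-31.
2074-08-31 is a Friday; with Sunday=0 that is 5.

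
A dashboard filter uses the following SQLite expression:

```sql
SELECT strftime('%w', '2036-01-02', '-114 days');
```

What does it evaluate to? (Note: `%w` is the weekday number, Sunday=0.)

First apply '-114 days': 2036-01-02 → 2035-09-10.
2035-09-10 is a Monday; with Sunday=0 that is 1.

1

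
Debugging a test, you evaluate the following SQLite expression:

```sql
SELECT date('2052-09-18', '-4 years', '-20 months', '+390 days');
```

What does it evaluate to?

2048-02-12

Adding -4 years to 2052-09-18 gives 2048-09-18.
Adding -20 months to 2048-09-18 gives 2047-01-18.
Applying '+390 days' to 2047-01-18: counting 390 days forward gives 2048-02-12.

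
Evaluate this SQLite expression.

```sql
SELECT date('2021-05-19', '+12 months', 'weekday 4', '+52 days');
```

2022-07-10

Adding +12 months to 2021-05-19 gives 2022-05-19.
`weekday 4` advances to the next Thursday; 2022-05-19 is already a Thursday, so it stays at 2022-05-19.
Applying '+52 days' to 2022-05-19: counting 52 days forward gives 2022-07-10.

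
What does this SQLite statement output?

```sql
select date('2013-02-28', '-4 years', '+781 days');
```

Adding -4 years to 2013-02-28 gives 2009-02-28.
Applying '+781 days' to 2009-02-28: counting 781 days forward gives 2011-04-20.

2011-04-20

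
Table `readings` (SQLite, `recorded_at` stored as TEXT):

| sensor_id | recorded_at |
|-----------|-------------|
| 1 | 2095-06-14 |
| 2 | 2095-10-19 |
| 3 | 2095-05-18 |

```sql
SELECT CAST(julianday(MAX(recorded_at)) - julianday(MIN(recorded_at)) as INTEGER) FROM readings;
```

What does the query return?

154

MIN = 2095-05-18, MAX = 2095-10-19.
13 days remain in May 2095 after the 18th (31 − 18).
June 2095: 30 days.
July 2095: 31 days.
August 2095: 31 days.
September 2095: 30 days.
Then 19 days into October 2095.
Total: 13 + 30 + 31 + 31 + 30 + 19 = 154.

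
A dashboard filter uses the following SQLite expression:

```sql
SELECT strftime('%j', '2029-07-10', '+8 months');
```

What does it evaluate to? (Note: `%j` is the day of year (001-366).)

069

First apply '+8 months': 2029-07-10 → 2030-03-10.
Day-of-year for 2030-03-10: days since 2030-01-01 inclusive = 69, zero-padded to 069.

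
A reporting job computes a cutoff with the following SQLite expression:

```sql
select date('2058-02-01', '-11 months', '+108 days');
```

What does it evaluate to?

Adding -11 months to 2058-02-01 gives 2057-03-01.
Applying '+108 days' to 2057-03-01: counting 108 days forward gives 2057-06-17.

2057-06-17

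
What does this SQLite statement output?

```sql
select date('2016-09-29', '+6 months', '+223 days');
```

2017-11-07

Adding +6 months to 2016-09-29 gives 2017-03-29.
Applying '+223 days' to 2017-03-29: counting 223 days forward gives 2017-11-07.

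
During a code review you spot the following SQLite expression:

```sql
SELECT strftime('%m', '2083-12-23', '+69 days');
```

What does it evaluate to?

03

First apply '+69 days': 2083-12-23 → 2084-03-01.
`%m` extracts the 2-digit month (01-12): 03.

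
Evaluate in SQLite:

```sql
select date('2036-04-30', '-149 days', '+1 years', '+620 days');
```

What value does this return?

Applying '-149 days' to 2036-04-30: counting 149 days back gives 2035-12-03.
Adding +1 year to 2035-12-03 gives 2036-12-03.
Applying '+620 days' to 2036-12-03: counting 620 days forward gives 2038-08-15.

2038-08-15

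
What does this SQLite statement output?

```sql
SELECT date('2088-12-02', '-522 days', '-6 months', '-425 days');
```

2085-10-30

Applying '-522 days' to 2088-12-02: counting 522 days back gives 2087-06-29.
Adding -6 months to 2087-06-29 gives 2086-12-29.
Applying '-425 days' to 2086-12-29: counting 425 days back gives 2085-10-30.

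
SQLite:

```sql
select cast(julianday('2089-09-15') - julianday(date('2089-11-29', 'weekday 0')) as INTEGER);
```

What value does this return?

-80

`weekday 0` advances to the next Sunday; 2089-11-29 is a Tuesday, so it moves forward to 2089-12-04.
15 days remain in September 2089 after the 15th (30 − 15).
October 2089: 31 days.
November 2089: 30 days.
Then 4 days into December 2089.
Total: 15 + 31 + 30 + 4 = 80.
The subtraction is earlier − later, so the result is −80 → -80.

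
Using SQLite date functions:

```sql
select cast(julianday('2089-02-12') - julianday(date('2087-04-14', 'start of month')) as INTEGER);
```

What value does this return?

`start of month` rewinds 2087-04-14 to 2087-04-01.
29 days remain in April 2087 after the 1st (30 − 1).
Full months from May 2087 through January 2089 contribute their day counts.
Then 12 days into February 2089.
Total: 29 + 31 + 30 + 31 + 31 + 30 + 31 + 30 + 31 + 31 + 29 + 31 + 30 + 31 + 30 + 31 + 31 + 30 + 31 + 30 + 31 + 31 + 12 = 683.

683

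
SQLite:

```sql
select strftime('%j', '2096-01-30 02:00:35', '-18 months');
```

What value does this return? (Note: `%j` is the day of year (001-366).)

First apply '-18 months': 2096-01-30 02:00:35 → 2094-07-30 02:00:35.
Day-of-year for 2094-07-30: days since 2094-01-01 inclusive = 211, zero-padded to 211.

211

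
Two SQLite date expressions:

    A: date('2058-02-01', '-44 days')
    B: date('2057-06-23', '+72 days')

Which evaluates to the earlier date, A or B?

B

A = 2057-12-19.
B = 2057-09-03.
B is earlier.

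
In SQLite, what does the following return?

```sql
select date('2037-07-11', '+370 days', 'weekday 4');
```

2038-07-22

Applying '+370 days' to 2037-07-11: counting 370 days forward gives 2038-07-16.
`weekday 4` advances to the next Thursday; 2038-07-16 is a Friday, so it moves forward to 2038-07-22.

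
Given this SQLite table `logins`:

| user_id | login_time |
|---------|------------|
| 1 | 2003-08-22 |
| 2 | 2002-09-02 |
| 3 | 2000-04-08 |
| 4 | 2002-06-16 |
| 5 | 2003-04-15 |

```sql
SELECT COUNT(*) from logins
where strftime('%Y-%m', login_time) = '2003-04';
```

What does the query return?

1

Rows with year-month 2003-04: 2003-04-15 → 1.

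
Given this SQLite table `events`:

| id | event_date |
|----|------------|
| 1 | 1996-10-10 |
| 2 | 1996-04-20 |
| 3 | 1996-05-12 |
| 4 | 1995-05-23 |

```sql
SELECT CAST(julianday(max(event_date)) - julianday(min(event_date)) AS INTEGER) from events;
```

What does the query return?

MIN = 1995-05-23, MAX = 1996-10-10.
8 days remain in May 1995 after the 23rd (31 − 23).
Full months from June 1995 through September 1996 contribute their day counts.
Then 10 days into October 1996.
Total: 8 + 30 + 31 + 31 + 30 + 31 + 30 + 31 + 31 + 29 + 31 + 30 + 31 + 30 + 31 + 31 + 30 + 10 = 506.

506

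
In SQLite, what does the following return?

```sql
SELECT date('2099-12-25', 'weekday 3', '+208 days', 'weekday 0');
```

`weekday 3` advances to the next Wednesday; 2099-12-25 is a Friday, so it moves forward to 2099-12-30.
Applying '+208 days' to 2099-12-30: counting 208 days forward gives 2100-07-26.
`weekday 0` advances to the next Sunday; 2100-07-26 is a Monday, so it moves forward to 2100-08-01.

2100-08-01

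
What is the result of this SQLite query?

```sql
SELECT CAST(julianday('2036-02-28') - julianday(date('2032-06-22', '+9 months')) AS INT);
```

1073

Adding +9 months to 2032-06-22 gives 2033-03-22.
9 days remain in March 2033 after the 22nd (31 − 22).
Full months from April 2033 through January 2036 contribute their day counts.
Then 28 days into February 2036.
Total: 9 + 30 + 31 + 30 + 31 + 31 + 30 + 31 + 30 + 31 + 31 + 28 + 31 + 30 + 31 + 30 + 31 + 31 + 30 + 31 + 30 + 31 + 31 + 28 + 31 + 30 + 31 + 30 + 31 + 31 + 30 + 31 + 30 + 31 + 31 + 28 = 1073.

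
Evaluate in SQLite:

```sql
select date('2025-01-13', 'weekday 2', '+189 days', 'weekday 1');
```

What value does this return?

`weekday 2` advances to the next Tuesday; 2025-01-13 is a Monday, so it moves forward to 2025-01-14.
Applying '+189 days' to 2025-01-14: counting 189 days forward gives 2025-07-22.
`weekday 1` advances to the next Monday; 2025-07-22 is a Tuesday, so it moves forward to 2025-07-28.

2025-07-28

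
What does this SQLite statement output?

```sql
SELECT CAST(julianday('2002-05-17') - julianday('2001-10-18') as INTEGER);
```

211

13 days remain in October 2001 after the 18th (31 − 18).
Full months from November 2001 through April 2002 contribute their day counts.
Then 17 days into May 2002.
Total: 13 + 30 + 31 + 31 + 28 + 31 + 30 + 17 = 211.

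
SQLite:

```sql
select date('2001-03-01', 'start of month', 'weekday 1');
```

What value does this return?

2001-03-05

`start of month` rewinds 2001-03-01 to 2001-03-01.
`weekday 1` advances to the next Monday; 2001-03-01 is a Thursday, so it moves forward to 2001-03-05.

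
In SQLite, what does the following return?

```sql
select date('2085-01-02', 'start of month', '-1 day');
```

`start of month` rewinds 2085-01-02 to 2085-01-01.
Going back 1 day from 2085-01-01 reaches 2084-12-31 (last day of December, 31 days).

2084-12-31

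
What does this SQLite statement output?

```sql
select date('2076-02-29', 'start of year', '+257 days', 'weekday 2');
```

`start of year` rewinds 2076-02-29 to 2076-01-01.
Applying '+257 days' to 2076-01-01: counting 257 days forward gives 2076-09-14.
`weekday 2` advances to the next Tuesday; 2076-09-14 is a Monday, so it moves forward to 2076-09-15.

2076-09-15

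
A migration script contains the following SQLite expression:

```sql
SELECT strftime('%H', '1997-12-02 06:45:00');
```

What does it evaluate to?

06

`%H` extracts the 2-digit hour (00-23): 06.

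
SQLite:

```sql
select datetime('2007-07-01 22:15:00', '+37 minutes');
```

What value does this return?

+37 minutes from 2007-07-01 22:15:00 is 2007-07-01 22:52:00.

2007-07-01 22:52:00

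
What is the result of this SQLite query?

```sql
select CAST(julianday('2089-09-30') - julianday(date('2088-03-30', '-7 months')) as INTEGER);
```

Adding -7 months to 2088-03-30 gives 2087-08-30.
1 day remains in August 2087 after the 30th (31 − 30).
Full months from September 2087 through August 2089 contribute their day counts.
Then 30 days into September 2089.
Total: 1 + 30 + 31 + 30 + 31 + 31 + 29 + 31 + 30 + 31 + 30 + 31 + 31 + 30 + 31 + 30 + 31 + 31 + 28 + 31 + 30 + 31 + 30 + 31 + 31 + 30 = 762.

762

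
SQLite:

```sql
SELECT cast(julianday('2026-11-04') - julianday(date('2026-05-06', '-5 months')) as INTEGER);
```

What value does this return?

Adding -5 months to 2026-05-06 gives 2025-12-06.
25 days remain in December 2025 after the 6th (31 − 6).
Full months from January 2026 through October 2026 contribute their day counts.
Then 4 days into November 2026.
Total: 25 + 31 + 28 + 31 + 30 + 31 + 30 + 31 + 31 + 30 + 31 + 4 = 333.

333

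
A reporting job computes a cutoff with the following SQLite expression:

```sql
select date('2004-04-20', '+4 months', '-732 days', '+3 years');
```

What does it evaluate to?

2005-08-19

Adding +4 months to 2004-04-20 gives 2004-08-20.
Applying '-732 days' to 2004-08-20: counting 732 days back gives 2002-08-19.
Adding +3 years to 2002-08-19 gives 2005-08-19.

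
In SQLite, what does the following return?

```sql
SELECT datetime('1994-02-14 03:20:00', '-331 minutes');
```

1994-02-13 21:49:00

331 minutes = 5h 31m; -331 minutes from 1994-02-14 03:20:00 is 1994-02-13 21:49:00 (crosses midnight).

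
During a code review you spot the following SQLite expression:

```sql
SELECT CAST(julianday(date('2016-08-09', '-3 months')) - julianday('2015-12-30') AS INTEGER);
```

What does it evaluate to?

Adding -3 months to 2016-08-09 gives 2016-05-09.
1 day remains in December 2015 after the 30th (31 − 30).
January 2016: 31 days.
February 2016: 29 days (leap year).
March 2016: 31 days.
April 2016: 30 days.
Then 9 days into May 2016.
Total: 1 + 31 + 29 + 31 + 30 + 9 = 131.

131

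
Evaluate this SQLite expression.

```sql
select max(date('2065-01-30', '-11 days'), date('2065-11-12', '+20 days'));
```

2065-12-02

date('2065-01-30', '-11 days') → 2065-01-19.
date('2065-11-12', '+20 days') → 2065-12-02.
Later of the two is 2065-12-02.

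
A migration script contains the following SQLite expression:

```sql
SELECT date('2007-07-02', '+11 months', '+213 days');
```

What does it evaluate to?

Adding +11 months to 2007-07-02 gives 2008-06-02.
Applying '+213 days' to 2008-06-02: counting 213 days forward gives 2009-01-01.

2009-01-01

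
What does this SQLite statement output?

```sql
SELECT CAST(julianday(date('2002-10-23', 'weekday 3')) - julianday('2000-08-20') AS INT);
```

794

`weekday 3` advances to the next Wednesday; 2002-10-23 is already a Wednesday, so it stays at 2002-10-23.
11 days remain in August 2000 after the 20th (31 − 20).
Full months from September 2000 through September 2002 contribute their day counts.
Then 23 days into October 2002.
Total: 11 + 30 + 31 + 30 + 31 + 31 + 28 + 31 + 30 + 31 + 30 + 31 + 31 + 30 + 31 + 30 + 31 + 31 + 28 + 31 + 30 + 31 + 30 + 31 + 31 + 30 + 23 = 794.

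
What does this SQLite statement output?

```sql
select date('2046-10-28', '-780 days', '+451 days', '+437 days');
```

2047-02-13

Applying '-780 days' to 2046-10-28: counting 780 days back gives 2044-09-08.
Applying '+451 days' to 2044-09-08: counting 451 days forward gives 2045-12-03.
Applying '+437 days' to 2045-12-03: counting 437 days forward gives 2047-02-13.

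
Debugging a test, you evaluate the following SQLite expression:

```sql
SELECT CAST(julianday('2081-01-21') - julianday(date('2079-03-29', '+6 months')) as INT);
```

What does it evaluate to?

Adding +6 months to 2079-03-29 gives 2079-09-29.
1 day remains in September 2079 after the 29th (30 − 29).
Full months from October 2079 through December 2080 contribute their day counts.
Then 21 days into January 2081.
Total: 1 + 31 + 30 + 31 + 31 + 29 + 31 + 30 + 31 + 30 + 31 + 31 + 30 + 31 + 30 + 31 + 21 = 480.

480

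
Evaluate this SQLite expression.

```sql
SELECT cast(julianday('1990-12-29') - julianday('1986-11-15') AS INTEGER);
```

15 days remain in November 1986 after the 15th (30 − 15).
Full months from December 1986 through November 1990 contribute their day counts.
Then 29 days into December 1990.
Total: 15 + 31 + 31 + 28 + 31 + 30 + 31 + 30 + 31 + 31 + 30 + 31 + 30 + 31 + 31 + 29 + 31 + 30 + 31 + 30 + 31 + 31 + 30 + 31 + 30 + 31 + 31 + 28 + 31 + 30 + 31 + 30 + 31 + 31 + 30 + 31 + 30 + 31 + 31 + 28 + 31 + 30 + 31 + 30 + 31 + 31 + 30 + 31 + 30 + 29 = 1505.

1505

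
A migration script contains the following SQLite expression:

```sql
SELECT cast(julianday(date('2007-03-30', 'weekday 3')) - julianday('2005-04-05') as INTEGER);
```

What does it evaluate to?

729

`weekday 3` advances to the next Wednesday; 2007-03-30 is a Friday, so it moves forward to 2007-04-04.
25 days remain in April 2005 after the 5th (30 − 5).
Full months from May 2005 through March 2007 contribute their day counts.
Then 4 days into April 2007.
Total: 25 + 31 + 30 + 31 + 31 + 30 + 31 + 30 + 31 + 31 + 28 + 31 + 30 + 31 + 30 + 31 + 31 + 30 + 31 + 30 + 31 + 31 + 28 + 31 + 4 = 729.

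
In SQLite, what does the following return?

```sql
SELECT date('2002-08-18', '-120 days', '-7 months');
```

2001-09-20

Applying '-120 days' to 2002-08-18: counting 120 days back gives 2002-04-20.
Adding -7 months to 2002-04-20 gives 2001-09-20.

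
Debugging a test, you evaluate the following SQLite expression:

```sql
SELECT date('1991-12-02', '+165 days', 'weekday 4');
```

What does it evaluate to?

Applying '+165 days' to 1991-12-02: counting 165 days forward gives 1992-05-15.
`weekday 4` advances to the next Thursday; 1992-05-15 is a Friday, so it moves forward to 1992-05-21.

1992-05-21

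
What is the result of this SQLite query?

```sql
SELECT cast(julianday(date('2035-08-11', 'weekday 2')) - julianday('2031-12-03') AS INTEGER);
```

`weekday 2` advances to the next Tuesday; 2035-08-11 is a Saturday, so it moves forward to 2035-08-14.
28 days remain in December 2031 after the 3rd (31 − 3).
Full months from January 2032 through July 2035 contribute their day counts.
Then 14 days into August 2035.
Total: 28 + 31 + 29 + 31 + 30 + 31 + 30 + 31 + 31 + 30 + 31 + 30 + 31 + 31 + 28 + 31 + 30 + 31 + 30 + 31 + 31 + 30 + 31 + 30 + 31 + 31 + 28 + 31 + 30 + 31 + 30 + 31 + 31 + 30 + 31 + 30 + 31 + 31 + 28 + 31 + 30 + 31 + 30 + 31 + 14 = 1350.

1350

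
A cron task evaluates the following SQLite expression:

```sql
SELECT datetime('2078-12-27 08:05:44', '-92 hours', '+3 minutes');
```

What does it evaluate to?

2078-12-23 12:08:44

-92 hours from 2078-12-27 08:05:44 is 2078-12-23 12:05:44 (crosses midnight).
+3 minutes from 2078-12-23 12:05:44 is 2078-12-23 12:08:44.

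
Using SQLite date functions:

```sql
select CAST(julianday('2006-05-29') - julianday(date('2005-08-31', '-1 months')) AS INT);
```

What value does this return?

Adding -1 month to 2005-08-31 gives 2005-07-31.
0 days remain in July 2005 after the 31st (31 − 31).
Full months from August 2005 through April 2006 contribute their day counts.
Then 29 days into May 2006.
Total: 0 + 31 + 30 + 31 + 30 + 31 + 31 + 28 + 31 + 30 + 29 = 302.

302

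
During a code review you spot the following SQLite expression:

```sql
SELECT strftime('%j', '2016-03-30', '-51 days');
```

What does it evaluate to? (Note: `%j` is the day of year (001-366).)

First apply '-51 days': 2016-03-30 → 2016-02-08.
Day-of-year for 2016-02-08: days since 2016-01-01 inclusive = 39, zero-padded to 039.

039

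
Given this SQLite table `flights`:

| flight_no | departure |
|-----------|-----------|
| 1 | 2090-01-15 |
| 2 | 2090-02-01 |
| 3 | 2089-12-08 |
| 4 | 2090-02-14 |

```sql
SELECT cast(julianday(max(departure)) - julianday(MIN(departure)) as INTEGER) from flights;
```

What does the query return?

68

MIN = 2089-12-08, MAX = 2090-02-14.
23 days remain in December 2089 after the 8th (31 − 8).
January 2090: 31 days.
Then 14 days into February 2090.
Total: 23 + 31 + 14 = 68.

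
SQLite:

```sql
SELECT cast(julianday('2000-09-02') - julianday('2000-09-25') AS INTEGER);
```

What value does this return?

-23

Both dates are in September 2000: 25 − 2 = 23.
The subtraction is earlier − later, so the result is −23 → -23.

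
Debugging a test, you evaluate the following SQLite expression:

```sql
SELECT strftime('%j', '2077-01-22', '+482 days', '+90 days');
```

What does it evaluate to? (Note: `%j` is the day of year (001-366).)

229

First apply '+482 days', '+90 days': 2077-01-22 → 2078-08-17.
Day-of-year for 2078-08-17: days since 2078-01-01 inclusive = 229, zero-padded to 229.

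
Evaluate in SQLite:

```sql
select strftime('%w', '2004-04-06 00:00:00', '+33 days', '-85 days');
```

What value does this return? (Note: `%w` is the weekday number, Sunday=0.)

First apply '+33 days', '-85 days': 2004-04-06 00:00:00 → 2004-02-14 00:00:00.
2004-02-14 is a Saturday; with Sunday=0 that is 6.

6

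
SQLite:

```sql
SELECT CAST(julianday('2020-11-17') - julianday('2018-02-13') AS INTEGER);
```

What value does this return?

15 days remain in February 2018 after the 13th (28 − 13).
Full months from March 2018 through October 2020 contribute their day counts.
Then 17 days into November 2020.
Total: 15 + 31 + 30 + 31 + 30 + 31 + 31 + 30 + 31 + 30 + 31 + 31 + 28 + 31 + 30 + 31 + 30 + 31 + 31 + 30 + 31 + 30 + 31 + 31 + 29 + 31 + 30 + 31 + 30 + 31 + 31 + 30 + 31 + 17 = 1008.

1008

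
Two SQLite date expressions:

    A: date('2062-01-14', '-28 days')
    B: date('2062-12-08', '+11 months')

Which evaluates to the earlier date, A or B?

A = 2061-12-17.
B = 2063-11-08.
A is earlier.

A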